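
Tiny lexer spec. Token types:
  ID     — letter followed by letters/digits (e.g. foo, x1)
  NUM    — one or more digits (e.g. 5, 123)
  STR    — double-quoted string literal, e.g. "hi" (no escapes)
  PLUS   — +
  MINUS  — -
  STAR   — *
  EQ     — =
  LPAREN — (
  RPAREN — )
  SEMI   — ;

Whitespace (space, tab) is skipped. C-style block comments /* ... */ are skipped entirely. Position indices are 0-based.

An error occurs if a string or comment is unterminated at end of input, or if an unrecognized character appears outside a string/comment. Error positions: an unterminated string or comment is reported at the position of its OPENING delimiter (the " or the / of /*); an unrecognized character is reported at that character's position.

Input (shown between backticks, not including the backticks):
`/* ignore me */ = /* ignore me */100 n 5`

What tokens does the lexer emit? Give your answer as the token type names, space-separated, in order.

pos=0: enter COMMENT mode (saw '/*')
exit COMMENT mode (now at pos=15)
pos=16: emit EQ '='
pos=18: enter COMMENT mode (saw '/*')
exit COMMENT mode (now at pos=33)
pos=33: emit NUM '100' (now at pos=36)
pos=37: emit ID 'n' (now at pos=38)
pos=39: emit NUM '5' (now at pos=40)
DONE. 4 tokens: [EQ, NUM, ID, NUM]

Answer: EQ NUM ID NUM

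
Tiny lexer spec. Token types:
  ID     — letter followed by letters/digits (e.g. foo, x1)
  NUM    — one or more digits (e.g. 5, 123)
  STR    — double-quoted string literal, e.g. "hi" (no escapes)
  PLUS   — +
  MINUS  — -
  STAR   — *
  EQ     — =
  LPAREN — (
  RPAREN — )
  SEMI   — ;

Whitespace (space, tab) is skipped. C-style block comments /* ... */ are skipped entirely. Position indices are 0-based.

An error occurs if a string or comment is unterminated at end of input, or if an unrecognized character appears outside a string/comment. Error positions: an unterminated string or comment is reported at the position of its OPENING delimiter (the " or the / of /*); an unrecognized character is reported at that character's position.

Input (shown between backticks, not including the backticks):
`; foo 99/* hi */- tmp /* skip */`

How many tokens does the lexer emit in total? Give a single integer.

pos=0: emit SEMI ';'
pos=2: emit ID 'foo' (now at pos=5)
pos=6: emit NUM '99' (now at pos=8)
pos=8: enter COMMENT mode (saw '/*')
exit COMMENT mode (now at pos=16)
pos=16: emit MINUS '-'
pos=18: emit ID 'tmp' (now at pos=21)
pos=22: enter COMMENT mode (saw '/*')
exit COMMENT mode (now at pos=32)
DONE. 5 tokens: [SEMI, ID, NUM, MINUS, ID]

Answer: 5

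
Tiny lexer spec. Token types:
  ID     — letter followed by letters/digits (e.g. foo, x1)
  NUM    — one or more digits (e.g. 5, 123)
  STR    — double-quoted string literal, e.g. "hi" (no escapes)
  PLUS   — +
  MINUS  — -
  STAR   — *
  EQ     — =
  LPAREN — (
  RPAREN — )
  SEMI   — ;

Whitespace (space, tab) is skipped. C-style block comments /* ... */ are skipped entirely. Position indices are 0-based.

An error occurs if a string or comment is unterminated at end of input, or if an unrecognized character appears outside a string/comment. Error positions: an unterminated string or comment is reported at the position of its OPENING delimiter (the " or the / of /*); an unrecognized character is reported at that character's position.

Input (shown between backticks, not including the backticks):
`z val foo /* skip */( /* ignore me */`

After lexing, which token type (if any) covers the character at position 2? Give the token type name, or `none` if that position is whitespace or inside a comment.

Answer: ID

Derivation:
pos=0: emit ID 'z' (now at pos=1)
pos=2: emit ID 'val' (now at pos=5)
pos=6: emit ID 'foo' (now at pos=9)
pos=10: enter COMMENT mode (saw '/*')
exit COMMENT mode (now at pos=20)
pos=20: emit LPAREN '('
pos=22: enter COMMENT mode (saw '/*')
exit COMMENT mode (now at pos=37)
DONE. 4 tokens: [ID, ID, ID, LPAREN]
Position 2: char is 'v' -> ID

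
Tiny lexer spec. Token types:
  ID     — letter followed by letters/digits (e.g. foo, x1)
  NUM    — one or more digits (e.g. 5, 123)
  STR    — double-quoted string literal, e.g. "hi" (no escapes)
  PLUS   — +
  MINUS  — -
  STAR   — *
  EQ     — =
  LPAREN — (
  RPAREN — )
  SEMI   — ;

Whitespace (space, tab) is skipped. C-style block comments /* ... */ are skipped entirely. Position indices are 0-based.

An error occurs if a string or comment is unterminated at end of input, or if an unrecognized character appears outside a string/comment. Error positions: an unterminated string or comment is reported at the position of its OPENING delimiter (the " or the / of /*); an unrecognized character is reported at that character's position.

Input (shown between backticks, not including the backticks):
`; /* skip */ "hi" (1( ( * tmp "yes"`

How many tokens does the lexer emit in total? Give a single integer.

Answer: 9

Derivation:
pos=0: emit SEMI ';'
pos=2: enter COMMENT mode (saw '/*')
exit COMMENT mode (now at pos=12)
pos=13: enter STRING mode
pos=13: emit STR "hi" (now at pos=17)
pos=18: emit LPAREN '('
pos=19: emit NUM '1' (now at pos=20)
pos=20: emit LPAREN '('
pos=22: emit LPAREN '('
pos=24: emit STAR '*'
pos=26: emit ID 'tmp' (now at pos=29)
pos=30: enter STRING mode
pos=30: emit STR "yes" (now at pos=35)
DONE. 9 tokens: [SEMI, STR, LPAREN, NUM, LPAREN, LPAREN, STAR, ID, STR]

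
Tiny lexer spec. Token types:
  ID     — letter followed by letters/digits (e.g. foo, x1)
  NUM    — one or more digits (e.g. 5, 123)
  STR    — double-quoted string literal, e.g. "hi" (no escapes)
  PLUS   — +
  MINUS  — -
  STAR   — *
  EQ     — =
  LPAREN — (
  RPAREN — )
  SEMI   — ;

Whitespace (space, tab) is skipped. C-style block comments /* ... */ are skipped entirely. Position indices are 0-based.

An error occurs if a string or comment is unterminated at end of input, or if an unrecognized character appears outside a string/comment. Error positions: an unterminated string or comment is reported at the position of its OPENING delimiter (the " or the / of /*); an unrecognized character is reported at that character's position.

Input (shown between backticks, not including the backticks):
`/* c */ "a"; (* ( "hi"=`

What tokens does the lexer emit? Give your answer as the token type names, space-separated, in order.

Answer: STR SEMI LPAREN STAR LPAREN STR EQ

Derivation:
pos=0: enter COMMENT mode (saw '/*')
exit COMMENT mode (now at pos=7)
pos=8: enter STRING mode
pos=8: emit STR "a" (now at pos=11)
pos=11: emit SEMI ';'
pos=13: emit LPAREN '('
pos=14: emit STAR '*'
pos=16: emit LPAREN '('
pos=18: enter STRING mode
pos=18: emit STR "hi" (now at pos=22)
pos=22: emit EQ '='
DONE. 7 tokens: [STR, SEMI, LPAREN, STAR, LPAREN, STR, EQ]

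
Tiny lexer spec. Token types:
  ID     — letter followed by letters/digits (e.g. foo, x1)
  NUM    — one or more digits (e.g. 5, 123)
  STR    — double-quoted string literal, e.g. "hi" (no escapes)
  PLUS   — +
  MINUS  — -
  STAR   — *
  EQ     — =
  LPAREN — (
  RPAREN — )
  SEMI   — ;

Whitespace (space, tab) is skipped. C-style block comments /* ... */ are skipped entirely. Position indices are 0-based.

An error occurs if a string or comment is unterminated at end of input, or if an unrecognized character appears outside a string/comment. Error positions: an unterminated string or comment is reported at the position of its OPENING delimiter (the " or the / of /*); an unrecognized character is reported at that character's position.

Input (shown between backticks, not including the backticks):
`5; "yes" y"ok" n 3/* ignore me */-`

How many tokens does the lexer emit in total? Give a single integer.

Answer: 8

Derivation:
pos=0: emit NUM '5' (now at pos=1)
pos=1: emit SEMI ';'
pos=3: enter STRING mode
pos=3: emit STR "yes" (now at pos=8)
pos=9: emit ID 'y' (now at pos=10)
pos=10: enter STRING mode
pos=10: emit STR "ok" (now at pos=14)
pos=15: emit ID 'n' (now at pos=16)
pos=17: emit NUM '3' (now at pos=18)
pos=18: enter COMMENT mode (saw '/*')
exit COMMENT mode (now at pos=33)
pos=33: emit MINUS '-'
DONE. 8 tokens: [NUM, SEMI, STR, ID, STR, ID, NUM, MINUS]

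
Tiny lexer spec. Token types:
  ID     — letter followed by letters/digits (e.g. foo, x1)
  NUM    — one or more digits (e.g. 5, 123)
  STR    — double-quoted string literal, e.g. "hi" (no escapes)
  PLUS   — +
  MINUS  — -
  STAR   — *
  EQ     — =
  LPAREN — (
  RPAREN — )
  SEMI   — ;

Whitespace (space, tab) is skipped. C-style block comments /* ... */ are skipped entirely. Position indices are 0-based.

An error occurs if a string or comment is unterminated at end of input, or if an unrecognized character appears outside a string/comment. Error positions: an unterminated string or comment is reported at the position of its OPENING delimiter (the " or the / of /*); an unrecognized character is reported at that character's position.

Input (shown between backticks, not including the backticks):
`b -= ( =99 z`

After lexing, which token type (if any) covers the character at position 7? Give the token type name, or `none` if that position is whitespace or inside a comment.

Answer: EQ

Derivation:
pos=0: emit ID 'b' (now at pos=1)
pos=2: emit MINUS '-'
pos=3: emit EQ '='
pos=5: emit LPAREN '('
pos=7: emit EQ '='
pos=8: emit NUM '99' (now at pos=10)
pos=11: emit ID 'z' (now at pos=12)
DONE. 7 tokens: [ID, MINUS, EQ, LPAREN, EQ, NUM, ID]
Position 7: char is '=' -> EQ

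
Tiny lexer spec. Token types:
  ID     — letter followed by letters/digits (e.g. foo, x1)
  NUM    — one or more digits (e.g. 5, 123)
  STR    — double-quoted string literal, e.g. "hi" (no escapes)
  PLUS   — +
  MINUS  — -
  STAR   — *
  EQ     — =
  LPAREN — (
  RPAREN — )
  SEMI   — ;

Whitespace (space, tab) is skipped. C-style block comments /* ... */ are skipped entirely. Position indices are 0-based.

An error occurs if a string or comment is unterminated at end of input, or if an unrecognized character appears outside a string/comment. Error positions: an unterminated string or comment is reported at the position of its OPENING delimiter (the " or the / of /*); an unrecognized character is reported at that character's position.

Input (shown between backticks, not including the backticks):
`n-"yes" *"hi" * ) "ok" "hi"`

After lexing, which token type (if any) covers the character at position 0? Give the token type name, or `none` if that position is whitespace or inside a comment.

pos=0: emit ID 'n' (now at pos=1)
pos=1: emit MINUS '-'
pos=2: enter STRING mode
pos=2: emit STR "yes" (now at pos=7)
pos=8: emit STAR '*'
pos=9: enter STRING mode
pos=9: emit STR "hi" (now at pos=13)
pos=14: emit STAR '*'
pos=16: emit RPAREN ')'
pos=18: enter STRING mode
pos=18: emit STR "ok" (now at pos=22)
pos=23: enter STRING mode
pos=23: emit STR "hi" (now at pos=27)
DONE. 9 tokens: [ID, MINUS, STR, STAR, STR, STAR, RPAREN, STR, STR]
Position 0: char is 'n' -> ID

Answer: ID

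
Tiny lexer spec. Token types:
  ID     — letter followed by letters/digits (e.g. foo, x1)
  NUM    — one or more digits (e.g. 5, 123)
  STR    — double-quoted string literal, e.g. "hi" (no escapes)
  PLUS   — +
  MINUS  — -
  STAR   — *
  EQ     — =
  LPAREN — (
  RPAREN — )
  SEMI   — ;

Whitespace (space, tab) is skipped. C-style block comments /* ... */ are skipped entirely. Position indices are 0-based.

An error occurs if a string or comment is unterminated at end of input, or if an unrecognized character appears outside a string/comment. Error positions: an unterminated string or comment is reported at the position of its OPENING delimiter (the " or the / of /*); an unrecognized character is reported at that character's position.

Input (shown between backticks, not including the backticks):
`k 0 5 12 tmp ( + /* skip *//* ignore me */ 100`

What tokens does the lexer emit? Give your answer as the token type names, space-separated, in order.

pos=0: emit ID 'k' (now at pos=1)
pos=2: emit NUM '0' (now at pos=3)
pos=4: emit NUM '5' (now at pos=5)
pos=6: emit NUM '12' (now at pos=8)
pos=9: emit ID 'tmp' (now at pos=12)
pos=13: emit LPAREN '('
pos=15: emit PLUS '+'
pos=17: enter COMMENT mode (saw '/*')
exit COMMENT mode (now at pos=27)
pos=27: enter COMMENT mode (saw '/*')
exit COMMENT mode (now at pos=42)
pos=43: emit NUM '100' (now at pos=46)
DONE. 8 tokens: [ID, NUM, NUM, NUM, ID, LPAREN, PLUS, NUM]

Answer: ID NUM NUM NUM ID LPAREN PLUS NUM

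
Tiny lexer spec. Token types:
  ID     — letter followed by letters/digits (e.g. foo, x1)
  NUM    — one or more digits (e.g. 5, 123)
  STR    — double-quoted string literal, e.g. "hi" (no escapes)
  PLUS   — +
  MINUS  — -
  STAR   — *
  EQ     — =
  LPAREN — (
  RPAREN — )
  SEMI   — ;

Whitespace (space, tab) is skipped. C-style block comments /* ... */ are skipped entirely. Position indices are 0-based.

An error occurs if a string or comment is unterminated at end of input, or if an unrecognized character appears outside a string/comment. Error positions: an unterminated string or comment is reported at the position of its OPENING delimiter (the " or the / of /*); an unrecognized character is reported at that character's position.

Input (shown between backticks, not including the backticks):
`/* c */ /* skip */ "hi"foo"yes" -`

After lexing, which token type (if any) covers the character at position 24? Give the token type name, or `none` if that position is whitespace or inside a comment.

pos=0: enter COMMENT mode (saw '/*')
exit COMMENT mode (now at pos=7)
pos=8: enter COMMENT mode (saw '/*')
exit COMMENT mode (now at pos=18)
pos=19: enter STRING mode
pos=19: emit STR "hi" (now at pos=23)
pos=23: emit ID 'foo' (now at pos=26)
pos=26: enter STRING mode
pos=26: emit STR "yes" (now at pos=31)
pos=32: emit MINUS '-'
DONE. 4 tokens: [STR, ID, STR, MINUS]
Position 24: char is 'o' -> ID

Answer: ID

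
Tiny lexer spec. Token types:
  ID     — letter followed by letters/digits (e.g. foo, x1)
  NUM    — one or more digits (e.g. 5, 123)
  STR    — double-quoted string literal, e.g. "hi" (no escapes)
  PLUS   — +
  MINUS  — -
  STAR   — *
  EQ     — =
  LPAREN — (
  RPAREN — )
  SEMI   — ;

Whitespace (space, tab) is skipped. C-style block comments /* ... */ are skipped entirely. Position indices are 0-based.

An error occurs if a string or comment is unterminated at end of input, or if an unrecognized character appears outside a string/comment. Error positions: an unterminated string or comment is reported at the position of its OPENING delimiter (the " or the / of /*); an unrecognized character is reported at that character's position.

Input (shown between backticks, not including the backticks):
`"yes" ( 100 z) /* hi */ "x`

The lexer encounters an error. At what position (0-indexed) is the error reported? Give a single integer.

pos=0: enter STRING mode
pos=0: emit STR "yes" (now at pos=5)
pos=6: emit LPAREN '('
pos=8: emit NUM '100' (now at pos=11)
pos=12: emit ID 'z' (now at pos=13)
pos=13: emit RPAREN ')'
pos=15: enter COMMENT mode (saw '/*')
exit COMMENT mode (now at pos=23)
pos=24: enter STRING mode
pos=24: ERROR — unterminated string

Answer: 24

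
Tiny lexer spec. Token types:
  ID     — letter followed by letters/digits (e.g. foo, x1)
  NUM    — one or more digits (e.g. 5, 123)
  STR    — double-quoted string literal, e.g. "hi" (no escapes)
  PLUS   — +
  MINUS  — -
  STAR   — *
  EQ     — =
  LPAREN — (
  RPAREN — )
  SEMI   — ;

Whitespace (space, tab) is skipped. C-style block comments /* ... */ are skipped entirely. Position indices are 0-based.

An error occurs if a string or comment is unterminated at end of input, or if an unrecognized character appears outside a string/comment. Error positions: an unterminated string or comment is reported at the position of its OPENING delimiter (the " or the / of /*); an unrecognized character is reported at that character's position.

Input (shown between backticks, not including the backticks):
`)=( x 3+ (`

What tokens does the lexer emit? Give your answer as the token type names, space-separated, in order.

pos=0: emit RPAREN ')'
pos=1: emit EQ '='
pos=2: emit LPAREN '('
pos=4: emit ID 'x' (now at pos=5)
pos=6: emit NUM '3' (now at pos=7)
pos=7: emit PLUS '+'
pos=9: emit LPAREN '('
DONE. 7 tokens: [RPAREN, EQ, LPAREN, ID, NUM, PLUS, LPAREN]

Answer: RPAREN EQ LPAREN ID NUM PLUS LPAREN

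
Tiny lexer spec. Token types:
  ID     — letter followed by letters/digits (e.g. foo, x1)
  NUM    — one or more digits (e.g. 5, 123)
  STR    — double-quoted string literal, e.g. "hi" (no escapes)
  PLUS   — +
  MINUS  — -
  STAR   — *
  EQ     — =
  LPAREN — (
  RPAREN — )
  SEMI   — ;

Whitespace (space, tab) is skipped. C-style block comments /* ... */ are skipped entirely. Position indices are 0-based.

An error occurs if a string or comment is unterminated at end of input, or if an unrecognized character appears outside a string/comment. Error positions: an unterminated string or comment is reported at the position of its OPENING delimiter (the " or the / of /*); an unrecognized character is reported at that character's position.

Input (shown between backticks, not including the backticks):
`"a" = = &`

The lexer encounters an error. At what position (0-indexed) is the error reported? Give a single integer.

pos=0: enter STRING mode
pos=0: emit STR "a" (now at pos=3)
pos=4: emit EQ '='
pos=6: emit EQ '='
pos=8: ERROR — unrecognized char '&'

Answer: 8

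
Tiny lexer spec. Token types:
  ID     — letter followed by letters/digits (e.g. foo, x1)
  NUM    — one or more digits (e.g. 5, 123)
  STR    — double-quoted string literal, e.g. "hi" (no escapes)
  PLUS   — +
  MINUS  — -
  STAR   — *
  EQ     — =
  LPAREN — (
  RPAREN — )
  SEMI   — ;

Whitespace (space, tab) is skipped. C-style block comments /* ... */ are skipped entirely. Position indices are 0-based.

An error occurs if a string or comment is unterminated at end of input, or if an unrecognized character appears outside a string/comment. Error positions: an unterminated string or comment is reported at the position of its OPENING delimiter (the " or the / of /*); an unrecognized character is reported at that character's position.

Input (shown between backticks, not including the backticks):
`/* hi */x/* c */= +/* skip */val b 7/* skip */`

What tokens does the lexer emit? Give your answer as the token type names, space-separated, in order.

pos=0: enter COMMENT mode (saw '/*')
exit COMMENT mode (now at pos=8)
pos=8: emit ID 'x' (now at pos=9)
pos=9: enter COMMENT mode (saw '/*')
exit COMMENT mode (now at pos=16)
pos=16: emit EQ '='
pos=18: emit PLUS '+'
pos=19: enter COMMENT mode (saw '/*')
exit COMMENT mode (now at pos=29)
pos=29: emit ID 'val' (now at pos=32)
pos=33: emit ID 'b' (now at pos=34)
pos=35: emit NUM '7' (now at pos=36)
pos=36: enter COMMENT mode (saw '/*')
exit COMMENT mode (now at pos=46)
DONE. 6 tokens: [ID, EQ, PLUS, ID, ID, NUM]

Answer: ID EQ PLUS ID ID NUM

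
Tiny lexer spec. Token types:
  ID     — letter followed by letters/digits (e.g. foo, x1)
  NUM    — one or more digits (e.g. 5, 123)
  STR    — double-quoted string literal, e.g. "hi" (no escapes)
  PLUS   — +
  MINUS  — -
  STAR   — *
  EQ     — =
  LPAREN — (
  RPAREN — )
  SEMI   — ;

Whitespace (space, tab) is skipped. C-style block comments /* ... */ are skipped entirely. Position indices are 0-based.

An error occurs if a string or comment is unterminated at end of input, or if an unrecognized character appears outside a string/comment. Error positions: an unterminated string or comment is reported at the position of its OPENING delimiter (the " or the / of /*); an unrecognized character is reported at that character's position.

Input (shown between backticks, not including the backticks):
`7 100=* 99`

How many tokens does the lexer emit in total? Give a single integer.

pos=0: emit NUM '7' (now at pos=1)
pos=2: emit NUM '100' (now at pos=5)
pos=5: emit EQ '='
pos=6: emit STAR '*'
pos=8: emit NUM '99' (now at pos=10)
DONE. 5 tokens: [NUM, NUM, EQ, STAR, NUM]

Answer: 5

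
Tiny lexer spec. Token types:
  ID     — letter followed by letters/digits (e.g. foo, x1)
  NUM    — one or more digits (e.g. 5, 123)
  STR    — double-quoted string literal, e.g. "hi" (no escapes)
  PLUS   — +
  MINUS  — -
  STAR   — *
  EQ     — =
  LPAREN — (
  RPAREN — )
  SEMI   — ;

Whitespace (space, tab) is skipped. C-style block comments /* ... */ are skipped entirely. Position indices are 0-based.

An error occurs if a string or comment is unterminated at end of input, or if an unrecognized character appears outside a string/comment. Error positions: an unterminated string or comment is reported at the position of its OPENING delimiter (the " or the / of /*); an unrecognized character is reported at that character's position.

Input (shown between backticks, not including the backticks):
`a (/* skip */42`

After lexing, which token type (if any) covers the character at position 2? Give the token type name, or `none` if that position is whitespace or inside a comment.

pos=0: emit ID 'a' (now at pos=1)
pos=2: emit LPAREN '('
pos=3: enter COMMENT mode (saw '/*')
exit COMMENT mode (now at pos=13)
pos=13: emit NUM '42' (now at pos=15)
DONE. 3 tokens: [ID, LPAREN, NUM]
Position 2: char is '(' -> LPAREN

Answer: LPAREN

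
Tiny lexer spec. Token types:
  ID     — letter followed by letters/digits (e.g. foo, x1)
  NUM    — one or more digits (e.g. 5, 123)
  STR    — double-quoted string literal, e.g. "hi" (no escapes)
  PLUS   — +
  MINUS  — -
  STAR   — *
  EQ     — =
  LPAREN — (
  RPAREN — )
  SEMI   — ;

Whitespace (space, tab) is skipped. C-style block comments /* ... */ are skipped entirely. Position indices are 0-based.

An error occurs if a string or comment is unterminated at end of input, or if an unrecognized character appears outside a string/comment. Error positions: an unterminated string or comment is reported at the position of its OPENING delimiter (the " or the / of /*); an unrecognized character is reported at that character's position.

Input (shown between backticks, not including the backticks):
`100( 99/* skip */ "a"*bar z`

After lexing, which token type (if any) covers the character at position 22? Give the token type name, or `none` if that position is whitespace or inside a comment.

pos=0: emit NUM '100' (now at pos=3)
pos=3: emit LPAREN '('
pos=5: emit NUM '99' (now at pos=7)
pos=7: enter COMMENT mode (saw '/*')
exit COMMENT mode (now at pos=17)
pos=18: enter STRING mode
pos=18: emit STR "a" (now at pos=21)
pos=21: emit STAR '*'
pos=22: emit ID 'bar' (now at pos=25)
pos=26: emit ID 'z' (now at pos=27)
DONE. 7 tokens: [NUM, LPAREN, NUM, STR, STAR, ID, ID]
Position 22: char is 'b' -> ID

Answer: ID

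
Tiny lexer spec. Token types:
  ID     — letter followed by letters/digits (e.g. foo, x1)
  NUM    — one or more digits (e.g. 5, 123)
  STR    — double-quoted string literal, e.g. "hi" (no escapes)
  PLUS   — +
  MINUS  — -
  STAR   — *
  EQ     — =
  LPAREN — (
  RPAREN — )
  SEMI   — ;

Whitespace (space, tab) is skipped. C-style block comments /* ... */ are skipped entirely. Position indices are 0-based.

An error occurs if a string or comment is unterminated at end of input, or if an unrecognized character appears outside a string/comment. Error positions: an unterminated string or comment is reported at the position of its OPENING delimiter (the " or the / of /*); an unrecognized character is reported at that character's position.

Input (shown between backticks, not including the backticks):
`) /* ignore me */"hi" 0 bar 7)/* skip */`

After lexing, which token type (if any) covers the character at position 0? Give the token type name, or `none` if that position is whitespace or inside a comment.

Answer: RPAREN

Derivation:
pos=0: emit RPAREN ')'
pos=2: enter COMMENT mode (saw '/*')
exit COMMENT mode (now at pos=17)
pos=17: enter STRING mode
pos=17: emit STR "hi" (now at pos=21)
pos=22: emit NUM '0' (now at pos=23)
pos=24: emit ID 'bar' (now at pos=27)
pos=28: emit NUM '7' (now at pos=29)
pos=29: emit RPAREN ')'
pos=30: enter COMMENT mode (saw '/*')
exit COMMENT mode (now at pos=40)
DONE. 6 tokens: [RPAREN, STR, NUM, ID, NUM, RPAREN]
Position 0: char is ')' -> RPAREN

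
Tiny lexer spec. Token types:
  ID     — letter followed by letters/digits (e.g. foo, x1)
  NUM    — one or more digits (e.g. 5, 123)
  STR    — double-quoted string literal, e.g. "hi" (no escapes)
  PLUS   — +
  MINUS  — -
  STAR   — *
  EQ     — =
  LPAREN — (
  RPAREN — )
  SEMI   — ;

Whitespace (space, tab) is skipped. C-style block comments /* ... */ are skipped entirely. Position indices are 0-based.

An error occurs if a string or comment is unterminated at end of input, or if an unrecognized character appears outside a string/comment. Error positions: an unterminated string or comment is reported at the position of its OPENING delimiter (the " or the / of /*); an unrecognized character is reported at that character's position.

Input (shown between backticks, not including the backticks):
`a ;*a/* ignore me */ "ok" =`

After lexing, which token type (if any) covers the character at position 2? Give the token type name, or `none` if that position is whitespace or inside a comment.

pos=0: emit ID 'a' (now at pos=1)
pos=2: emit SEMI ';'
pos=3: emit STAR '*'
pos=4: emit ID 'a' (now at pos=5)
pos=5: enter COMMENT mode (saw '/*')
exit COMMENT mode (now at pos=20)
pos=21: enter STRING mode
pos=21: emit STR "ok" (now at pos=25)
pos=26: emit EQ '='
DONE. 6 tokens: [ID, SEMI, STAR, ID, STR, EQ]
Position 2: char is ';' -> SEMI

Answer: SEMI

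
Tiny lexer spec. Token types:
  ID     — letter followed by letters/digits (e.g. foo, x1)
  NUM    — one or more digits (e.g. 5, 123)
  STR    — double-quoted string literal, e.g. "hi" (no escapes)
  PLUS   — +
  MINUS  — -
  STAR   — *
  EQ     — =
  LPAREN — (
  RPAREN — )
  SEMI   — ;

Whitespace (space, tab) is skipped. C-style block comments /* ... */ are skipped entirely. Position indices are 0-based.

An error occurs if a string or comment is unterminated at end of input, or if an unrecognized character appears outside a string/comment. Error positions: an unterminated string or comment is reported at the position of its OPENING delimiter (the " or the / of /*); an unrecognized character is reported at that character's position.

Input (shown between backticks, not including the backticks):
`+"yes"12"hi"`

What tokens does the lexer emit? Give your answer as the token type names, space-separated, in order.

Answer: PLUS STR NUM STR

Derivation:
pos=0: emit PLUS '+'
pos=1: enter STRING mode
pos=1: emit STR "yes" (now at pos=6)
pos=6: emit NUM '12' (now at pos=8)
pos=8: enter STRING mode
pos=8: emit STR "hi" (now at pos=12)
DONE. 4 tokens: [PLUS, STR, NUM, STR]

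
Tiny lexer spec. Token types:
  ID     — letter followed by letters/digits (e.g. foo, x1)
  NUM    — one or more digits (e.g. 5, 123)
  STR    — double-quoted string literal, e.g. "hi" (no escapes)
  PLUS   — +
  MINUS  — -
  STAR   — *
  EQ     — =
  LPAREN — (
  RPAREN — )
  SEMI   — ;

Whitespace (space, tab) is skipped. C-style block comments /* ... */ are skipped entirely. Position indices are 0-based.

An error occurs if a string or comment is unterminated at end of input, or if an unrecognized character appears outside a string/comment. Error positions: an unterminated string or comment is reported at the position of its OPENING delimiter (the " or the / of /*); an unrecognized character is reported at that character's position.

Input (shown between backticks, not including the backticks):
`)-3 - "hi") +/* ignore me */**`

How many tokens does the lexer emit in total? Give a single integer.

pos=0: emit RPAREN ')'
pos=1: emit MINUS '-'
pos=2: emit NUM '3' (now at pos=3)
pos=4: emit MINUS '-'
pos=6: enter STRING mode
pos=6: emit STR "hi" (now at pos=10)
pos=10: emit RPAREN ')'
pos=12: emit PLUS '+'
pos=13: enter COMMENT mode (saw '/*')
exit COMMENT mode (now at pos=28)
pos=28: emit STAR '*'
pos=29: emit STAR '*'
DONE. 9 tokens: [RPAREN, MINUS, NUM, MINUS, STR, RPAREN, PLUS, STAR, STAR]

Answer: 9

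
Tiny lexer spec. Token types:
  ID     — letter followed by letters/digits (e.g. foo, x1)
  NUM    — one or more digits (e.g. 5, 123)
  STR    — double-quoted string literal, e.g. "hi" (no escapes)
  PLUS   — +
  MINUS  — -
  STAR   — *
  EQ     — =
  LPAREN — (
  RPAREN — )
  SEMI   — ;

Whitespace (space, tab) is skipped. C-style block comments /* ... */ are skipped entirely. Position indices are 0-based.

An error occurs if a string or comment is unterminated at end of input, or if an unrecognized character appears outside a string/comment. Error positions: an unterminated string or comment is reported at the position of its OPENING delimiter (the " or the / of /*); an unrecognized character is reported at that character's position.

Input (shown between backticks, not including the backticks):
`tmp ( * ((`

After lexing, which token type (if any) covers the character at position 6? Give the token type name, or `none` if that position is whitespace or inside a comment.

Answer: STAR

Derivation:
pos=0: emit ID 'tmp' (now at pos=3)
pos=4: emit LPAREN '('
pos=6: emit STAR '*'
pos=8: emit LPAREN '('
pos=9: emit LPAREN '('
DONE. 5 tokens: [ID, LPAREN, STAR, LPAREN, LPAREN]
Position 6: char is '*' -> STAR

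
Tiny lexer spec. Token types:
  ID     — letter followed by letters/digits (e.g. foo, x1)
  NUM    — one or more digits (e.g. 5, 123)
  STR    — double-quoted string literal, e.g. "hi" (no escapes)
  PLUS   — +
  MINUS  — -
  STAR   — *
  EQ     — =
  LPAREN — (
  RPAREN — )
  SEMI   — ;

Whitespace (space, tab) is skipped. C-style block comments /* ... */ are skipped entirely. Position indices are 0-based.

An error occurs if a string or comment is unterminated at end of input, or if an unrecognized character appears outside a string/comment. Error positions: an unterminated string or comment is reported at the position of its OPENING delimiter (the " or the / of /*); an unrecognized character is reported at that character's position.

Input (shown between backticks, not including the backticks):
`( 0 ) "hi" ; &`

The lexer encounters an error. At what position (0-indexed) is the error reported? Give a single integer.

pos=0: emit LPAREN '('
pos=2: emit NUM '0' (now at pos=3)
pos=4: emit RPAREN ')'
pos=6: enter STRING mode
pos=6: emit STR "hi" (now at pos=10)
pos=11: emit SEMI ';'
pos=13: ERROR — unrecognized char '&'

Answer: 13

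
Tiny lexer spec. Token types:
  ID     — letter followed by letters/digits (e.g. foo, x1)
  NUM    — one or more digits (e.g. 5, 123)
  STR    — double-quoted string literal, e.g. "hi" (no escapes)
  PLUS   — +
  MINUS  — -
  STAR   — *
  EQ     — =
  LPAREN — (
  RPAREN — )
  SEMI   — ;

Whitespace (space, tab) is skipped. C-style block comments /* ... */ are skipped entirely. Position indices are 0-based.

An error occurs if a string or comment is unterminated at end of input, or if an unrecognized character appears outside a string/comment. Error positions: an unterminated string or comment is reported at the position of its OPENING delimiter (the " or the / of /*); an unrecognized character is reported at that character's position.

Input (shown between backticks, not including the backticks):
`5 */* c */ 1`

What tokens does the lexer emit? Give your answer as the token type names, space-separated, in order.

Answer: NUM STAR NUM

Derivation:
pos=0: emit NUM '5' (now at pos=1)
pos=2: emit STAR '*'
pos=3: enter COMMENT mode (saw '/*')
exit COMMENT mode (now at pos=10)
pos=11: emit NUM '1' (now at pos=12)
DONE. 3 tokens: [NUM, STAR, NUM]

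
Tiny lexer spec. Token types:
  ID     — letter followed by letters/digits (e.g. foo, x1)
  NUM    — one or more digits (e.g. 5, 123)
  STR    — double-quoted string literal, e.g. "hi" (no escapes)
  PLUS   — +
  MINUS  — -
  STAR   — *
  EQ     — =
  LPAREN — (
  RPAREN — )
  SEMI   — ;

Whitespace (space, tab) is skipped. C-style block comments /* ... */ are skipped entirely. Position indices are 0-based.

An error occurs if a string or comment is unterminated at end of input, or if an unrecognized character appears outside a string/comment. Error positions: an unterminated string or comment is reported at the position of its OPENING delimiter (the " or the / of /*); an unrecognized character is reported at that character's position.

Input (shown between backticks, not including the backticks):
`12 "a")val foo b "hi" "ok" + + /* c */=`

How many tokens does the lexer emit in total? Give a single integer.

Answer: 11

Derivation:
pos=0: emit NUM '12' (now at pos=2)
pos=3: enter STRING mode
pos=3: emit STR "a" (now at pos=6)
pos=6: emit RPAREN ')'
pos=7: emit ID 'val' (now at pos=10)
pos=11: emit ID 'foo' (now at pos=14)
pos=15: emit ID 'b' (now at pos=16)
pos=17: enter STRING mode
pos=17: emit STR "hi" (now at pos=21)
pos=22: enter STRING mode
pos=22: emit STR "ok" (now at pos=26)
pos=27: emit PLUS '+'
pos=29: emit PLUS '+'
pos=31: enter COMMENT mode (saw '/*')
exit COMMENT mode (now at pos=38)
pos=38: emit EQ '='
DONE. 11 tokens: [NUM, STR, RPAREN, ID, ID, ID, STR, STR, PLUS, PLUS, EQ]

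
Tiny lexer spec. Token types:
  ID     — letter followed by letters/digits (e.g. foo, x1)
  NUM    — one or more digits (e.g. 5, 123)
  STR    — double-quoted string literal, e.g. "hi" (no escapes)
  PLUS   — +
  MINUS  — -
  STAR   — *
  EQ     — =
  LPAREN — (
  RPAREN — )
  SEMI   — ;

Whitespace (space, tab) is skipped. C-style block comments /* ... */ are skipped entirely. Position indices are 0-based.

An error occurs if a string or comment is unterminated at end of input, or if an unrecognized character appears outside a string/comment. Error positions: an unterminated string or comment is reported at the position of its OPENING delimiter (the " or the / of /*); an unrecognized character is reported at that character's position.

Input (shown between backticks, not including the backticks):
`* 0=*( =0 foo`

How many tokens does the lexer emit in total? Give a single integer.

pos=0: emit STAR '*'
pos=2: emit NUM '0' (now at pos=3)
pos=3: emit EQ '='
pos=4: emit STAR '*'
pos=5: emit LPAREN '('
pos=7: emit EQ '='
pos=8: emit NUM '0' (now at pos=9)
pos=10: emit ID 'foo' (now at pos=13)
DONE. 8 tokens: [STAR, NUM, EQ, STAR, LPAREN, EQ, NUM, ID]

Answer: 8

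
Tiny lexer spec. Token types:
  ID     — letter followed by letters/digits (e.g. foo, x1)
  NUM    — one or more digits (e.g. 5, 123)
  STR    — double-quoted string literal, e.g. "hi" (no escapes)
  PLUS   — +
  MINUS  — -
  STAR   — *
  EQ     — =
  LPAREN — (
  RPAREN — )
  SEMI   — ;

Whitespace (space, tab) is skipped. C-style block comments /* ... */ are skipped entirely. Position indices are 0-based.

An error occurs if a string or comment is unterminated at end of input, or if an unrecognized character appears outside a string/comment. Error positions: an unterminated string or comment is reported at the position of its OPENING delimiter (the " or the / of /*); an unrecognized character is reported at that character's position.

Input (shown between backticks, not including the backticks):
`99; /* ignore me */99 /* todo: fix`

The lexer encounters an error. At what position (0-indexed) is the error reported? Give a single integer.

pos=0: emit NUM '99' (now at pos=2)
pos=2: emit SEMI ';'
pos=4: enter COMMENT mode (saw '/*')
exit COMMENT mode (now at pos=19)
pos=19: emit NUM '99' (now at pos=21)
pos=22: enter COMMENT mode (saw '/*')
pos=22: ERROR — unterminated comment (reached EOF)

Answer: 22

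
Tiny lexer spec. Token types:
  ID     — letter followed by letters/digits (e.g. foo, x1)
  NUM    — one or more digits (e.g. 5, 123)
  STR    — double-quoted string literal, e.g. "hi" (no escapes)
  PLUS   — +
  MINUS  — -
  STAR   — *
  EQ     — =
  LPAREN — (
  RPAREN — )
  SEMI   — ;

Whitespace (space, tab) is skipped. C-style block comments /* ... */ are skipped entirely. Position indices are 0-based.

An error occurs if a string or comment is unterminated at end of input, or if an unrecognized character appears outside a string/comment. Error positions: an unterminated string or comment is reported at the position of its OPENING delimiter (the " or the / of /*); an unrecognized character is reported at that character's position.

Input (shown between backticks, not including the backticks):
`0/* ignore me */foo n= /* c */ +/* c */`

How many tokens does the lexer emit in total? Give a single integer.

Answer: 5

Derivation:
pos=0: emit NUM '0' (now at pos=1)
pos=1: enter COMMENT mode (saw '/*')
exit COMMENT mode (now at pos=16)
pos=16: emit ID 'foo' (now at pos=19)
pos=20: emit ID 'n' (now at pos=21)
pos=21: emit EQ '='
pos=23: enter COMMENT mode (saw '/*')
exit COMMENT mode (now at pos=30)
pos=31: emit PLUS '+'
pos=32: enter COMMENT mode (saw '/*')
exit COMMENT mode (now at pos=39)
DONE. 5 tokens: [NUM, ID, ID, EQ, PLUS]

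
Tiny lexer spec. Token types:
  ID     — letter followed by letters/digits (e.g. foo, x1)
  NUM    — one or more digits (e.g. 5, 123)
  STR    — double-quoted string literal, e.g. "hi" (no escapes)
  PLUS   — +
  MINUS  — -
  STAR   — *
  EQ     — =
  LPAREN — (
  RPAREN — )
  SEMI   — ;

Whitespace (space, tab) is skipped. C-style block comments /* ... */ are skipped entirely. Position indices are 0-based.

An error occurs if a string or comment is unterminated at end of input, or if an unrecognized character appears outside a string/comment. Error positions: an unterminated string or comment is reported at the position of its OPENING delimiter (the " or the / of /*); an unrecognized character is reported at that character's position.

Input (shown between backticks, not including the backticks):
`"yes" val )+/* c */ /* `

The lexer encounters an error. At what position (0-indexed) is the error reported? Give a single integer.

Answer: 20

Derivation:
pos=0: enter STRING mode
pos=0: emit STR "yes" (now at pos=5)
pos=6: emit ID 'val' (now at pos=9)
pos=10: emit RPAREN ')'
pos=11: emit PLUS '+'
pos=12: enter COMMENT mode (saw '/*')
exit COMMENT mode (now at pos=19)
pos=20: enter COMMENT mode (saw '/*')
pos=20: ERROR — unterminated comment (reached EOF)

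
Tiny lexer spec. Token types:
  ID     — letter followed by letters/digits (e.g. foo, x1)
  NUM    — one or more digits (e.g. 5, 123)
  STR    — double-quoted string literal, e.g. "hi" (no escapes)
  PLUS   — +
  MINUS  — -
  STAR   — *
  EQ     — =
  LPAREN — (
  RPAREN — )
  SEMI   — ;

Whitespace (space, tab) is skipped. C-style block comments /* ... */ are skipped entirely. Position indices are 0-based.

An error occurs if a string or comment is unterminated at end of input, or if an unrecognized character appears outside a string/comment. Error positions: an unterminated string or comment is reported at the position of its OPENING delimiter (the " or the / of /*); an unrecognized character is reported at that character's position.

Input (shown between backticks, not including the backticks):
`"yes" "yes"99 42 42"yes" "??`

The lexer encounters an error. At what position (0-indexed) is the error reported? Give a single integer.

pos=0: enter STRING mode
pos=0: emit STR "yes" (now at pos=5)
pos=6: enter STRING mode
pos=6: emit STR "yes" (now at pos=11)
pos=11: emit NUM '99' (now at pos=13)
pos=14: emit NUM '42' (now at pos=16)
pos=17: emit NUM '42' (now at pos=19)
pos=19: enter STRING mode
pos=19: emit STR "yes" (now at pos=24)
pos=25: enter STRING mode
pos=25: ERROR — unterminated string

Answer: 25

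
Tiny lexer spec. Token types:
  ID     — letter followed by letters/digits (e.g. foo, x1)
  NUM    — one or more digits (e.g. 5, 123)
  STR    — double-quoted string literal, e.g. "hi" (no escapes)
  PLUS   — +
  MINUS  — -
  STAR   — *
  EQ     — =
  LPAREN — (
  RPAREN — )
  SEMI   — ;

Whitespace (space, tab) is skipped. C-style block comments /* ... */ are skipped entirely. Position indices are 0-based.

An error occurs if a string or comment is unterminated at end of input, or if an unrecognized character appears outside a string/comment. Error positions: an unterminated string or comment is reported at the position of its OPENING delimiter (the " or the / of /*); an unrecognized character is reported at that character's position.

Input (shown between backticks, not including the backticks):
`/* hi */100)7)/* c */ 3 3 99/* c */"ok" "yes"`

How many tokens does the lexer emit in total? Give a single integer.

pos=0: enter COMMENT mode (saw '/*')
exit COMMENT mode (now at pos=8)
pos=8: emit NUM '100' (now at pos=11)
pos=11: emit RPAREN ')'
pos=12: emit NUM '7' (now at pos=13)
pos=13: emit RPAREN ')'
pos=14: enter COMMENT mode (saw '/*')
exit COMMENT mode (now at pos=21)
pos=22: emit NUM '3' (now at pos=23)
pos=24: emit NUM '3' (now at pos=25)
pos=26: emit NUM '99' (now at pos=28)
pos=28: enter COMMENT mode (saw '/*')
exit COMMENT mode (now at pos=35)
pos=35: enter STRING mode
pos=35: emit STR "ok" (now at pos=39)
pos=40: enter STRING mode
pos=40: emit STR "yes" (now at pos=45)
DONE. 9 tokens: [NUM, RPAREN, NUM, RPAREN, NUM, NUM, NUM, STR, STR]

Answer: 9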